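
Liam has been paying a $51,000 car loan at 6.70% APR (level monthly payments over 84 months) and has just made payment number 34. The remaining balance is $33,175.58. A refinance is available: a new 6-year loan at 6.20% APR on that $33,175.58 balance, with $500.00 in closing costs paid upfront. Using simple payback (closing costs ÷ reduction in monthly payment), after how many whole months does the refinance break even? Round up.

Current payment = 51,000 × 6.7%/12 / (1 − (1+0.0055833)^−84) = $762.27.
Refinanced payment = 33,175.58 × 0.0051667 / (1 − (1+0.0051667)^−72) = $552.95.
Monthly savings = $762.27 − $552.95 = $209.32.
Break-even = $500.00 / $209.32 = 2.39 → 3 months.

3 months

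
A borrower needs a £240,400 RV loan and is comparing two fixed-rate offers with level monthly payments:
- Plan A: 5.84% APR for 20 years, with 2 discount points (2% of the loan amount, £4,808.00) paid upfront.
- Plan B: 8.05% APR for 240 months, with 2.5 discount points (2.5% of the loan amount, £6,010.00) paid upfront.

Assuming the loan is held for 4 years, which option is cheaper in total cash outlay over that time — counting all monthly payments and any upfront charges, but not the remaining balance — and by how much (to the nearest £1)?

Plan A by £16,471

Plan A: monthly rate = 5.84%/12 = 0.0048667; payment = 240,400 × 0.0048667 / (1 − (1+0.0048667)^−240) = £1,700.18.
Plan B: monthly rate = 8.05%/12 = 0.0067083; payment = 240,400 × 0.0067083 / (1 − (1+0.0067083)^−240) = £2,018.29.
Over 48 months: Plan A costs 48 × £1,700.18 + £4,808.00 = £86,416.64; Plan B costs 48 × £2,018.29 + £6,010.00 = £102,887.92.
Plan A is cheaper by £102,887.92 − £86,416.64 = £16,471.28.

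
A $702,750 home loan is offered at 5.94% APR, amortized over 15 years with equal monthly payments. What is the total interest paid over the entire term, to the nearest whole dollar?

$360,591

Monthly rate = 5.94%/12 = 0.0049500; payment = 702,750 × 0.0049500 / (1 − (1+0.0049500)^−180) = $5,907.45.
Total paid = 180 × $5,907.45 = $1,063,341.00; interest = $1,063,341.00 − $702,750 = $360,591.00.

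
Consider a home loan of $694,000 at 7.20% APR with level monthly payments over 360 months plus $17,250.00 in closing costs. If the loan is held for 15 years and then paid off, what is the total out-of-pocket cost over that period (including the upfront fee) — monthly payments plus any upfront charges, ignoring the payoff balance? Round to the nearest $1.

At 7.20% the monthly rate is 0.0060000, so the payment is 694,000 × 0.0060000 / (1 − 1.0060000^−360) = $4,710.79.
Total outlay = 180 × $4,710.79 + $17,250.00 = $865,192.20.

$865,192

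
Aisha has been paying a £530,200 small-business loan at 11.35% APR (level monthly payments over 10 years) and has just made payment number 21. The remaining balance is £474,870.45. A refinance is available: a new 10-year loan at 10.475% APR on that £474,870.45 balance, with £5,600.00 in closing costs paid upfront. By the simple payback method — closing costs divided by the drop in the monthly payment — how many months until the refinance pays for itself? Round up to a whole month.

6 months

Current payment = 530,200 × 11.35%/12 / (1 − (1+0.0094583)^−120) = £7,408.94.
Refinanced payment = 474,870.45 × 0.0087292 / (1 − (1+0.0087292)^−120) = £6,401.02.
Monthly savings = £7,408.94 − £6,401.02 = £1,007.92.
Break-even = £5,600.00 / £1,007.92 = 5.56 → 6 months.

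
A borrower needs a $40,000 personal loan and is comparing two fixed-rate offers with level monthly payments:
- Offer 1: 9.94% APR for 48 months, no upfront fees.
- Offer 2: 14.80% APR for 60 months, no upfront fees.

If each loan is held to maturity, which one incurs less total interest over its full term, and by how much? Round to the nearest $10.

Offer 1: monthly rate = 9.94%/12 = 0.0082833; payment = 40,000 × 0.0082833 / (1 − (1+0.0082833)^−48) = $1,013.35.
Total interest on Offer 1 = 48 × $1,013.35 − $40,000 = $8,640.80.
Offer 2: monthly rate = 14.8%/12 = 0.0123333; payment = 40,000 × 0.0123333 / (1 − (1+0.0123333)^−60) = $947.40.
Total interest on Offer 2 = 60 × $947.40 − $40,000 = $16,844.00.
Offer 1 is lower by $8,203.20.

Offer 1 by $8,200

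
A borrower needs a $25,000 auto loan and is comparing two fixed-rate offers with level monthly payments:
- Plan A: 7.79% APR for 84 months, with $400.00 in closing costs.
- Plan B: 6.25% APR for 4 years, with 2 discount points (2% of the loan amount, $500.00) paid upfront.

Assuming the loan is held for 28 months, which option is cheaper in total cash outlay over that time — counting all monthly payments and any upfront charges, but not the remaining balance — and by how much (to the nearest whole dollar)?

Plan A: at 7.79% the monthly rate is 0.0064917, so the payment is 25,000 × 0.0064917 / (1 − 1.0064917^−84) = $387.04.
Plan B: monthly rate = 6.25%/12 = 0.0052083; payment = 25,000 × 0.0052083 / (1 − (1+0.0052083)^−48) = $590.00.
Over 28 months: Plan A costs 28 × $387.04 + $400.00 = $11,237.12; Plan B costs 28 × $590.00 + $500.00 = $17,020.00.
Plan A is cheaper by $17,020.00 − $11,237.12 = $5,782.88.

Plan A by $5,783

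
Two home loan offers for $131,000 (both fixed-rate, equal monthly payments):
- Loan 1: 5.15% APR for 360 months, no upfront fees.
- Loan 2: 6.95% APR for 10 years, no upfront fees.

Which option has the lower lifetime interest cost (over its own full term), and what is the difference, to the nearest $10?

Loan 1: at 5.15% the monthly rate is 0.0042917, so the payment is 131,000 × 0.0042917 / (1 − 1.0042917^−360) = $715.29.
Total interest on Loan 1 = 360 × $715.29 − $131,000 = $126,504.40.
Loan 2: at 6.95% the monthly rate is 0.0057917, so the payment is 131,000 × 0.0057917 / (1 − 1.0057917^−120) = $1,517.65.
Total interest on Loan 2 = 120 × $1,517.65 − $131,000 = $51,118.00.
Loan 2 is lower by $75,386.40.

Loan 2 by $75,390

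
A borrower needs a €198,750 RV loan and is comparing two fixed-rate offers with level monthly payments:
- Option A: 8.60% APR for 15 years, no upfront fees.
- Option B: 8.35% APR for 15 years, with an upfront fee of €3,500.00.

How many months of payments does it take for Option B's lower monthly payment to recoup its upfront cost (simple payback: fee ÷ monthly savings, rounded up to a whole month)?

121 months

Option A: monthly rate = 8.6%/12 = 0.0071667; payment = 198,750 × 0.0071667 / (1 − (1+0.0071667)^−180) = €1,968.84.
Option B: at 8.35% the monthly rate is 0.0069583, so the payment is 198,750 × 0.0069583 / (1 − 1.0069583^−180) = €1,939.73.
Monthly savings = €1,968.84 − €1,939.73 = €29.11.
Break-even = €3,500.00 / €29.11 = 120.23 → 121 months.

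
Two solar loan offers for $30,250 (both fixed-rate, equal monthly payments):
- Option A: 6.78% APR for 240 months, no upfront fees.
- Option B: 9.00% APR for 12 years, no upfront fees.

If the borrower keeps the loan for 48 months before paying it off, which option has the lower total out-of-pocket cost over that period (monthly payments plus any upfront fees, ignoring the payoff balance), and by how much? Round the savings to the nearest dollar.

Option A by $5,458

Option A: monthly rate = 6.78%/12 = 0.0056500; payment = 30,250 × 0.0056500 / (1 − (1+0.0056500)^−240) = $230.55.
Option B: at 9.00% the monthly rate is 0.0075000, so the payment is 30,250 × 0.0075000 / (1 − 1.0075000^−144) = $344.25.
Over 48 months: Option A costs 48 × $230.55 = $11,066.40; Option B costs 48 × $344.25 = $16,524.00.
Option A is cheaper by $16,524.00 − $11,066.40 = $5,457.60.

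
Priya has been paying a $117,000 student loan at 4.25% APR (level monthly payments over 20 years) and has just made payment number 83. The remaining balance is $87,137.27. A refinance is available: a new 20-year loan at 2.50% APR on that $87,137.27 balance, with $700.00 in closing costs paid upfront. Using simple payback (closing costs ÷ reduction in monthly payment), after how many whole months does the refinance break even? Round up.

Current payment = 117,000 × 4.25%/12 / (1 − (1+0.0035417)^−240) = $724.50.
Refinanced payment = 87,137.27 × 0.0020833 / (1 − (1+0.0020833)^−240) = $461.74.
Monthly savings = $724.50 − $461.74 = $262.76.
Break-even = $700.00 / $262.76 = 2.66 → 3 months.

3 months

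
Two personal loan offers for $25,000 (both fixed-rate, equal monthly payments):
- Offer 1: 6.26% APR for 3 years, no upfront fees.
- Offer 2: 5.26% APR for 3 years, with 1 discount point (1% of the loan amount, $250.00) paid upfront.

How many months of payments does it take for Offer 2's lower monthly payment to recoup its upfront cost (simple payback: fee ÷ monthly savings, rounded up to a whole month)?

Offer 1: monthly rate = 6.26%/12 = 0.0052167; payment = 25,000 × 0.0052167 / (1 − (1+0.0052167)^−36) = $763.50.
Offer 2: monthly rate = 5.26%/12 = 0.0043833; payment = 25,000 × 0.0043833 / (1 − (1+0.0043833)^−36) = $752.19.
Monthly savings = $763.50 − $752.19 = $11.31.
Break-even = $250.00 / $11.31 = 22.10 → 23 months.

23 months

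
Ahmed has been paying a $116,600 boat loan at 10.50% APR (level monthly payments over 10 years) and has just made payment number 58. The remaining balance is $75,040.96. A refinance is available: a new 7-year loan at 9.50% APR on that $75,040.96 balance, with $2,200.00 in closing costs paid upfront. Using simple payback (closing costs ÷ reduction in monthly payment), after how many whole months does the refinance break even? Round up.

7 months

Current payment = 116,600 × 10.5%/12 / (1 − (1+0.0087500)^−120) = $1,573.34.
Refinanced payment = 75,040.96 × 0.0079167 / (1 − (1+0.0079167)^−84) = $1,226.47.
Monthly savings = $1,573.34 − $1,226.47 = $346.87.
Break-even = $2,200.00 / $346.87 = 6.34 → 7 months.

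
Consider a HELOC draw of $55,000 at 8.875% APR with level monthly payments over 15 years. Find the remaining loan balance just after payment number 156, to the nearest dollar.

$12,137

With monthly rate i = 8.875%/12 = 0.0073958, the balance after k of n payments is P · [(1+i)^n − (1+i)^k] / [(1+i)^n − 1].
(1+0.0073958)^180 = 3.76727258 and (1+0.0073958)^156 = 3.15662825, so the balance is 55,000 × (3.76727258 − 3.15662825) / (3.76727258 − 1) = $12,136.66.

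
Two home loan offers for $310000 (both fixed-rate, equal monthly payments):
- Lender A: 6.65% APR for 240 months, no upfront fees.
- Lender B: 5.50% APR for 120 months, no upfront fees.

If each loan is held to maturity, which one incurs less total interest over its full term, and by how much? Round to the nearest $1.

Lender B by $157,578

Lender A: monthly rate = 6.65%/12 = 0.0055417; payment = 310,000 × 0.0055417 / (1 − (1+0.0055417)^−240) = $2,338.73.
Total interest on Lender A = 240 × $2,338.73 − $310,000 = $251,295.20.
Lender B: monthly rate = 5.5%/12 = 0.0045833; payment = 310,000 × 0.0045833 / (1 − (1+0.0045833)^−120) = $3,364.31.
Total interest on Lender B = 120 × $3,364.31 − $310,000 = $93,717.20.
Lender B is lower by $157,578.00.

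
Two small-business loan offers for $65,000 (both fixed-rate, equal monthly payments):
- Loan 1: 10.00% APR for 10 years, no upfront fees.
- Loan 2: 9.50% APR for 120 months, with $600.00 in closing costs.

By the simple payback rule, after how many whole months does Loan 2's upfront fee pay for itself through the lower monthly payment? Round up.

Loan 1: at 10.00% the monthly rate is 0.0083333, so the payment is 65,000 × 0.0083333 / (1 − 1.0083333^−120) = $858.98.
Loan 2: monthly rate = 9.5%/12 = 0.0079167; payment = 65,000 × 0.0079167 / (1 − (1+0.0079167)^−120) = $841.08.
Monthly savings = $858.98 − $841.08 = $17.90.
Break-even = $600.00 / $17.90 = 33.52 → 34 months.

34 months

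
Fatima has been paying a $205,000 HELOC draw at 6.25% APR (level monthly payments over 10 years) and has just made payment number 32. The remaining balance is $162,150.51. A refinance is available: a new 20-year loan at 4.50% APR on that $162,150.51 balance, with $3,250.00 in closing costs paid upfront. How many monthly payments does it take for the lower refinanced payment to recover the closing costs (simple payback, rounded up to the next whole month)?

Current payment = 205,000 × 6.25%/12 / (1 − (1+0.0052083)^−120) = $2,301.74.
Refinanced payment = 162,150.51 × 0.0037500 / (1 − (1+0.0037500)^−240) = $1,025.84.
Monthly savings = $2,301.74 − $1,025.84 = $1,275.90.
Break-even = $3,250.00 / $1,275.90 = 2.55 → 3 months.

3 months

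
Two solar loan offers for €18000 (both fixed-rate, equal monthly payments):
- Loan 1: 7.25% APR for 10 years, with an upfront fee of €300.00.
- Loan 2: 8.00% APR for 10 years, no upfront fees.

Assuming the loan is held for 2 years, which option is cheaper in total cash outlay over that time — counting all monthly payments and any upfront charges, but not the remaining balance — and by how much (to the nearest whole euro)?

Loan 2 by €130

Loan 1: monthly rate = 7.25%/12 = 0.0060417; payment = 18,000 × 0.0060417 / (1 − (1+0.0060417)^−120) = €211.32.
Loan 2: at 8.00% the monthly rate is 0.0066667, so the payment is 18,000 × 0.0066667 / (1 − 1.0066667^−120) = €218.39.
Over 24 months: Loan 1 costs 24 × €211.32 + €300.00 = €5,371.68; Loan 2 costs 24 × €218.39 = €5,241.36.
Loan 2 is cheaper by €5,371.68 − €5,241.36 = €130.32.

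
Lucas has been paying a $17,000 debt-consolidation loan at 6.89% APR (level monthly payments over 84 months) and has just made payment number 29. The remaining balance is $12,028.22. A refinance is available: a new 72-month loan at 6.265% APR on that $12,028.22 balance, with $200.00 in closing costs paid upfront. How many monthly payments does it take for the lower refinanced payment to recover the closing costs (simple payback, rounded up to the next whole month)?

4 months

Current payment = 17,000 × 6.89%/12 / (1 − (1+0.0057417)^−84) = $255.66.
Refinanced payment = 12,028.22 × 0.0052208 / (1 − (1+0.0052208)^−72) = $200.85.
Monthly savings = $255.66 − $200.85 = $54.81.
Break-even = $200.00 / $54.81 = 3.65 → 4 months.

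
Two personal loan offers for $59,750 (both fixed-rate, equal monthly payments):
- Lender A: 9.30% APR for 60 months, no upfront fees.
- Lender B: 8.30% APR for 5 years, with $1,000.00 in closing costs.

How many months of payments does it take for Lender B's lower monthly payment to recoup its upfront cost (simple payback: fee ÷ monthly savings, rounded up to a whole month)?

35 months

Lender A: at 9.30% the monthly rate is 0.0077500, so the payment is 59,750 × 0.0077500 / (1 − 1.0077500^−60) = $1,249.03.
Lender B: monthly rate = 8.3%/12 = 0.0069167; payment = 59,750 × 0.0069167 / (1 − (1+0.0069167)^−60) = $1,220.11.
Monthly savings = $1,249.03 − $1,220.11 = $28.92.
Break-even = $1,000.00 / $28.92 = 34.58 → 35 months.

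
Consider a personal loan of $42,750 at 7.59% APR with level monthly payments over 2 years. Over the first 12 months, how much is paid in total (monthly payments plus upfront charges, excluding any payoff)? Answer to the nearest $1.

$23,106

At 7.59% the monthly rate is 0.0063250, so the payment is 42,750 × 0.0063250 / (1 − 1.0063250^−24) = $1,925.48.
Total outlay = 12 × $1,925.48 = $23,105.76.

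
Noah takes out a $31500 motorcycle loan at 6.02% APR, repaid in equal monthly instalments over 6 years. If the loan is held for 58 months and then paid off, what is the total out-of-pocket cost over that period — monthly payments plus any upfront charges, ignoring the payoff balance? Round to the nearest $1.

$30,296

At 6.02% the monthly rate is 0.0050167, so the payment is 31,500 × 0.0050167 / (1 − 1.0050167^−72) = $522.34.
Total outlay = 58 × $522.34 = $30,295.72.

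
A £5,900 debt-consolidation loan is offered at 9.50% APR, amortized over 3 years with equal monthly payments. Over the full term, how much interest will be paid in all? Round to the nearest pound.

£904

At 9.50% the monthly rate is 0.0079167, so the payment is 5,900 × 0.0079167 / (1 − 1.0079167^−36) = £188.99.
Total paid = 36 × £188.99 = £6,803.64; interest = £6,803.64 − £5,900 = £903.64.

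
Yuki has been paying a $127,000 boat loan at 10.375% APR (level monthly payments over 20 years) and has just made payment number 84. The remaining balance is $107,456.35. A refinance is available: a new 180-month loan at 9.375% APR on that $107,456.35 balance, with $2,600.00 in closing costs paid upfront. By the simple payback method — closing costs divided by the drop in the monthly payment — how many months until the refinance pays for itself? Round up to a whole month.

Current payment = 127,000 × 10.375%/12 / (1 − (1+0.0086458)^−240) = $1,257.30.
Refinanced payment = 107,456.35 × 0.0078125 / (1 − (1+0.0078125)^−180) = $1,113.99.
Monthly savings = $1,257.30 − $1,113.99 = $143.31.
Break-even = $2,600.00 / $143.31 = 18.14 → 19 months.

19 months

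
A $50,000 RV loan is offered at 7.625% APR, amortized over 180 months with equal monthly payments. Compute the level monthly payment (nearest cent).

Monthly rate = 7.625%/12 = 0.0063542; payment = 50,000 × 0.0063542 / (1 − (1+0.0063542)^−180) = $467.06.

$467.06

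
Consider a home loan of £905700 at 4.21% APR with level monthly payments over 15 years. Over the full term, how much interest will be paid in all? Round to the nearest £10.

At 4.21% the monthly rate is 0.0035083, so the payment is 905,700 × 0.0035083 / (1 − 1.0035083^−180) = £6,795.06.
Total paid = 180 × £6,795.06 = £1,223,110.80; interest = £1,223,110.80 − £905,700 = £317,410.80.

£317,410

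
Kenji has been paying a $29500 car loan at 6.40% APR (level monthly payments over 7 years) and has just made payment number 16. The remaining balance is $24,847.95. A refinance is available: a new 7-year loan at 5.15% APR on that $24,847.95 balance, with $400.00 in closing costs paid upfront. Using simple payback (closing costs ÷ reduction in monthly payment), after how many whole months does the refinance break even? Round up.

5 months

Current payment = 29,500 × 6.4%/12 / (1 − (1+0.0053333)^−84) = $436.63.
Refinanced payment = 24,847.95 × 0.0042917 / (1 − (1+0.0042917)^−84) = $352.95.
Monthly savings = $436.63 − $352.95 = $83.68.
Break-even = $400.00 / $83.68 = 4.78 → 5 months.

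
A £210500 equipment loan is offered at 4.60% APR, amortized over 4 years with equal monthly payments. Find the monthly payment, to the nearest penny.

At 4.60% the monthly rate is 0.0038333, so the payment is 210,500 × 0.0038333 / (1 − 1.0038333^−48) = £4,809.62.

£4,809.62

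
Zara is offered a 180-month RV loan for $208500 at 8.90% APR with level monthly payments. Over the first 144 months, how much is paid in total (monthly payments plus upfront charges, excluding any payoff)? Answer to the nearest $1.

$302,740

At 8.90% the monthly rate is 0.0074167, so the payment is 208,500 × 0.0074167 / (1 − 1.0074167^−180) = $2,102.36.
Total outlay = 144 × $2,102.36 = $302,739.84.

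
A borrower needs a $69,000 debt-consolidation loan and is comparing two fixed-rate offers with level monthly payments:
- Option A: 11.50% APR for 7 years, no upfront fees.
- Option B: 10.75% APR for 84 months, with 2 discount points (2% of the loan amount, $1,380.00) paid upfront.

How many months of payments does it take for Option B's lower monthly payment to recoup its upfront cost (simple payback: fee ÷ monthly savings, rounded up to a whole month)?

51 months

Option A: at 11.50% the monthly rate is 0.0095833, so the payment is 69,000 × 0.0095833 / (1 − 1.0095833^−84) = $1,199.67.
Option B: at 10.75% the monthly rate is 0.0089583, so the payment is 69,000 × 0.0089583 / (1 − 1.0089583^−84) = $1,172.40.
Monthly savings = $1,199.67 − $1,172.40 = $27.27.
Break-even = $1,380.00 / $27.27 = 50.61 → 51 months.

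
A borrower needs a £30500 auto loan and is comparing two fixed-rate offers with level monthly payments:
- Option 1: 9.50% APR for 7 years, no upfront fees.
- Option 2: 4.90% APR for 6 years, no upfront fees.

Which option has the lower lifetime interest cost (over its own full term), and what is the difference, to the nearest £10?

Option 1: at 9.50% the monthly rate is 0.0079167, so the payment is 30,500 × 0.0079167 / (1 − 1.0079167^−84) = £498.49.
Total interest on Option 1 = 84 × £498.49 − £30,500 = £11,373.16.
Option 2: at 4.90% the monthly rate is 0.0040833, so the payment is 30,500 × 0.0040833 / (1 − 1.0040833^−72) = £489.79.
Total interest on Option 2 = 72 × £489.79 − £30,500 = £4,764.88.
Option 2 is lower by £6,608.28.

Option 2 by £6,610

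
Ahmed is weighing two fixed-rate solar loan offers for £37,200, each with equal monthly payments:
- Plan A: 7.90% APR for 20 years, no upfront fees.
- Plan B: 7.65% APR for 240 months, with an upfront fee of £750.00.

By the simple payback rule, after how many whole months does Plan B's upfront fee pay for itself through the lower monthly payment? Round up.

Plan A: monthly rate = 7.9%/12 = 0.0065833; payment = 37,200 × 0.0065833 / (1 − (1+0.0065833)^−240) = £308.84.
Plan B: at 7.65% the monthly rate is 0.0063750, so the payment is 37,200 × 0.0063750 / (1 − 1.0063750^−240) = £303.10.
Monthly savings = £308.84 − £303.10 = £5.74.
Break-even = £750.00 / £5.74 = 130.66 → 131 months.

131 months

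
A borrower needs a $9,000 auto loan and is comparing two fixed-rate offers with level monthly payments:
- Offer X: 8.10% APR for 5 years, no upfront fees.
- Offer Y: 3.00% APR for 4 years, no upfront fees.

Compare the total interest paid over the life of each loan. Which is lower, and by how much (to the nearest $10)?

Offer X: at 8.10% the monthly rate is 0.0067500, so the payment is 9,000 × 0.0067500 / (1 − 1.0067500^−60) = $182.92.
Total interest on Offer X = 60 × $182.92 − $9,000 = $1,975.20.
Offer Y: at 3.00% the monthly rate is 0.0025000, so the payment is 9,000 × 0.0025000 / (1 − 1.0025000^−48) = $199.21.
Total interest on Offer Y = 48 × $199.21 − $9,000 = $562.08.
Offer Y is lower by $1,413.12.

Offer Y by $1,410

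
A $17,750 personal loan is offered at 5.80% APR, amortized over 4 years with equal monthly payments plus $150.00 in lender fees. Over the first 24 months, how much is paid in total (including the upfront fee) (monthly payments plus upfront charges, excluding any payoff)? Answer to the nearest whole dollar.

$10,116

Monthly rate = 5.8%/12 = 0.0048333; payment = 17,750 × 0.0048333 / (1 − (1+0.0048333)^−48) = $415.23.
Total outlay = 24 × $415.23 + $150.00 = $10,115.52.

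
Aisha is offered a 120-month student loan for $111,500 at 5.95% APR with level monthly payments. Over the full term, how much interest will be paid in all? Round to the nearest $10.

$36,710

At 5.95% the monthly rate is 0.0049583, so the payment is 111,500 × 0.0049583 / (1 − 1.0049583^−120) = $1,235.08.
Total paid = 120 × $1,235.08 = $148,209.60; interest = $148,209.60 − $111,500 = $36,709.60.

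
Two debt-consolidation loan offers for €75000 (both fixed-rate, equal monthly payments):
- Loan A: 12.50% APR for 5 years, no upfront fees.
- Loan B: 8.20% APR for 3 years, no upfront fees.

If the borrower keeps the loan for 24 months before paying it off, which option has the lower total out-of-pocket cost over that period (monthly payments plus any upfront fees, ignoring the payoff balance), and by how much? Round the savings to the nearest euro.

Loan A by €16,075

Loan A: monthly rate = 12.5%/12 = 0.0104167; payment = 75,000 × 0.0104167 / (1 − (1+0.0104167)^−60) = €1,687.35.
Loan B: monthly rate = 8.2%/12 = 0.0068333; payment = 75,000 × 0.0068333 / (1 − (1+0.0068333)^−36) = €2,357.15.
Over 24 months: Loan A costs 24 × €1,687.35 = €40,496.40; Loan B costs 24 × €2,357.15 = €56,571.60.
Loan A is cheaper by €56,571.60 − €40,496.40 = €16,075.20.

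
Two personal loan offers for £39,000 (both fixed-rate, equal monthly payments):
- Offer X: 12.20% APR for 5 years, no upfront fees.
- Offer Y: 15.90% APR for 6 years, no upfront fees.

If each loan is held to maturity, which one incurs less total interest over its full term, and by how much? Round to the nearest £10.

Offer X: monthly rate = 12.2%/12 = 0.0101667; payment = 39,000 × 0.0101667 / (1 − (1+0.0101667)^−60) = £871.48.
Total interest on Offer X = 60 × £871.48 − £39,000 = £13,288.80.
Offer Y: at 15.90% the monthly rate is 0.0132500, so the payment is 39,000 × 0.0132500 / (1 − 1.0132500^−72) = £843.84.
Total interest on Offer Y = 72 × £843.84 − £39,000 = £21,756.48.
Offer X is lower by £8,467.68.

Offer X by £8,470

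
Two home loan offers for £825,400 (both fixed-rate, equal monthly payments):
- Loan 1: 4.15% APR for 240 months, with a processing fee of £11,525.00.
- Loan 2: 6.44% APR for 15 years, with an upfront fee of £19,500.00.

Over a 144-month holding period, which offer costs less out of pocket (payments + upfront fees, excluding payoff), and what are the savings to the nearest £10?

Loan 1: at 4.15% the monthly rate is 0.0034583, so the payment is 825,400 × 0.0034583 / (1 − 1.0034583^−240) = £5,067.24.
Loan 2: at 6.44% the monthly rate is 0.0053667, so the payment is 825,400 × 0.0053667 / (1 − 1.0053667^−180) = £7,162.92.
Over 144 months: Loan 1 costs 144 × £5,067.24 + £11,525.00 = £741,207.56; Loan 2 costs 144 × £7,162.92 + £19,500.00 = £1,050,960.48.
Loan 1 is cheaper by £1,050,960.48 − £741,207.56 = £309,752.92.

Loan 1 by £309,750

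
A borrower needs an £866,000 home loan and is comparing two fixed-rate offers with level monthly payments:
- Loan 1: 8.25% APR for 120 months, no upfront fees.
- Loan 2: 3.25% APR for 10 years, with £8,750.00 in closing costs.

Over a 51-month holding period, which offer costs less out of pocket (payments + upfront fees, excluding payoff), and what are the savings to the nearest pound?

Loan 1: monthly rate = 8.25%/12 = 0.0068750; payment = 866,000 × 0.0068750 / (1 − (1+0.0068750)^−120) = £10,621.72.
Loan 2: at 3.25% the monthly rate is 0.0027083, so the payment is 866,000 × 0.0027083 / (1 − 1.0027083^−120) = £8,462.47.
Over 51 months: Loan 1 costs 51 × £10,621.72 = £541,707.72; Loan 2 costs 51 × £8,462.47 + £8,750.00 = £440,335.97.
Loan 2 is cheaper by £541,707.72 − £440,335.97 = £101,371.75.

Loan 2 by £101,372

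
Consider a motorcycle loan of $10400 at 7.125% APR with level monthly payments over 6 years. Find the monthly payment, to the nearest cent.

$177.93

Monthly rate = 7.125%/12 = 0.0059375; payment = 10,400 × 0.0059375 / (1 − (1+0.0059375)^−72) = $177.93.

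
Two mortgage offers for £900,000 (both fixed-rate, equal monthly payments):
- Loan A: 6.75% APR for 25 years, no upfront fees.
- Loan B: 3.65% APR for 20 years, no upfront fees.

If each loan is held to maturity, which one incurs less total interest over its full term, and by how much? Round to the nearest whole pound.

Loan A: monthly rate = 6.75%/12 = 0.0056250; payment = 900,000 × 0.0056250 / (1 − (1+0.0056250)^−300) = £6,218.20.
Total interest on Loan A = 300 × £6,218.20 − £900,000 = £965,460.00.
Loan B: monthly rate = 3.65%/12 = 0.0030417; payment = 900,000 × 0.0030417 / (1 − (1+0.0030417)^−240) = £5,289.27.
Total interest on Loan B = 240 × £5,289.27 − £900,000 = £369,424.80.
Loan B is lower by £596,035.20.

Loan B by £596,035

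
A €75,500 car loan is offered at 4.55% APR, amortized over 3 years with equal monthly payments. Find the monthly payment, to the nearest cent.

€2,247.58

At 4.55% the monthly rate is 0.0037917, so the payment is 75,500 × 0.0037917 / (1 − 1.0037917^−36) = €2,247.58.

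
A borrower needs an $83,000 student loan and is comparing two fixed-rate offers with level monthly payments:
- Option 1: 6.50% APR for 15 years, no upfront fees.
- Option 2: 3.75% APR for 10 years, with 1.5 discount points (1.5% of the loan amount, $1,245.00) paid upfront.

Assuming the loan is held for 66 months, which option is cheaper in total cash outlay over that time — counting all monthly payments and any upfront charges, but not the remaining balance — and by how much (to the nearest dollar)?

Option 1 by $8,339

Option 1: at 6.50% the monthly rate is 0.0054167, so the payment is 83,000 × 0.0054167 / (1 − 1.0054167^−180) = $723.02.
Option 2: at 3.75% the monthly rate is 0.0031250, so the payment is 83,000 × 0.0031250 / (1 − 1.0031250^−120) = $830.51.
Over 66 months: Option 1 costs 66 × $723.02 = $47,719.32; Option 2 costs 66 × $830.51 + $1,245.00 = $56,058.66.
Option 1 is cheaper by $56,058.66 − $47,719.32 = $8,339.34.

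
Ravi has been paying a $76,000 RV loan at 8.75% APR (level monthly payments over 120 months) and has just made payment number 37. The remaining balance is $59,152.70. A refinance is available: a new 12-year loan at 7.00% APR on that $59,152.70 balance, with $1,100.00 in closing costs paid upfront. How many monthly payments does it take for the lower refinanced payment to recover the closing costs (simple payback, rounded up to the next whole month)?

4 months

Current payment = 76,000 × 8.75%/12 / (1 − (1+0.0072917)^−120) = $952.48.
Refinanced payment = 59,152.70 × 0.0058333 / (1 − (1+0.0058333)^−144) = $608.32.
Monthly savings = $952.48 − $608.32 = $344.16.
Break-even = $1,100.00 / $344.16 = 3.20 → 4 months.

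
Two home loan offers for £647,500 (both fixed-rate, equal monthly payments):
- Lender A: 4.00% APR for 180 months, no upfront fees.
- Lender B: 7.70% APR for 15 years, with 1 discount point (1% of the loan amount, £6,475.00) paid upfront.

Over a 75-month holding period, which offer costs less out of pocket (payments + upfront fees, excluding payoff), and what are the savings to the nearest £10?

Lender A: monthly rate = 4%/12 = 0.0033333; payment = 647,500 × 0.0033333 / (1 − (1+0.0033333)^−180) = £4,789.48.
Lender B: monthly rate = 7.7%/12 = 0.0064167; payment = 647,500 × 0.0064167 / (1 − (1+0.0064167)^−180) = £6,076.23.
Over 75 months: Lender A costs 75 × £4,789.48 = £359,211.00; Lender B costs 75 × £6,076.23 + £6,475.00 = £462,192.25.
Lender A is cheaper by £462,192.25 − £359,211.00 = £102,981.25.

Lender A by £102,980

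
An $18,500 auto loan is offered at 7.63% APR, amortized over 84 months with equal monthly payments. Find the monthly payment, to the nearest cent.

Monthly rate = 7.63%/12 = 0.0063583; payment = 18,500 × 0.0063583 / (1 − (1+0.0063583)^−84) = $284.95.

$284.95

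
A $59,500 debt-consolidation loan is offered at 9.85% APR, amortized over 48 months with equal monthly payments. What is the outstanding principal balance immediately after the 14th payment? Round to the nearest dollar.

$44,486

With monthly rate i = 9.85%/12 = 0.0082083, the balance after k of n payments is P · [(1+i)^n − (1+i)^k] / [(1+i)^n − 1].
(1+0.0082083)^48 = 1.48051760 and (1+0.0082083)^14 = 1.12125388, so the balance is 59,500 × (1.48051760 − 1.12125388) / (1.48051760 − 1) = $44,485.76.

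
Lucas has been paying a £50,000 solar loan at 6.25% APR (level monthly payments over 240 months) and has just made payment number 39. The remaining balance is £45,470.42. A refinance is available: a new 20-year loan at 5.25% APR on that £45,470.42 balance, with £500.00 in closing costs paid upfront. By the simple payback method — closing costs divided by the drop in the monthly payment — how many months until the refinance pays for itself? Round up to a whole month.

9 months

Current payment = 50,000 × 6.25%/12 / (1 − (1+0.0052083)^−240) = £365.46.
Refinanced payment = 45,470.42 × 0.0043750 / (1 − (1+0.0043750)^−240) = £306.40.
Monthly savings = £365.46 − £306.40 = £59.06.
Break-even = £500.00 / £59.06 = 8.47 → 9 months.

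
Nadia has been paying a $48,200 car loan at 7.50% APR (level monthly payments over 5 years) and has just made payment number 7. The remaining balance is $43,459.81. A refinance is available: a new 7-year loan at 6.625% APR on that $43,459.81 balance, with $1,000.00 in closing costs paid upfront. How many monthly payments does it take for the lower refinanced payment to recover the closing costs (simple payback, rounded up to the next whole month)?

Current payment = 48,200 × 7.5%/12 / (1 − (1+0.0062500)^−60) = $965.83.
Refinanced payment = 43,459.81 × 0.0055208 / (1 − (1+0.0055208)^−84) = $647.99.
Monthly savings = $965.83 − $647.99 = $317.84.
Break-even = $1,000.00 / $317.84 = 3.15 → 4 months.

4 months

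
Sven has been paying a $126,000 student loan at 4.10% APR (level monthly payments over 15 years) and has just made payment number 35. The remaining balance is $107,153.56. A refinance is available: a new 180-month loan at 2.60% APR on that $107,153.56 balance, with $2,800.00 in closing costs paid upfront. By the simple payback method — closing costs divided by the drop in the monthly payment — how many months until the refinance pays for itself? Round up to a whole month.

Current payment = 126,000 × 4.1%/12 / (1 − (1+0.0034167)^−180) = $938.33.
Refinanced payment = 107,153.56 × 0.0021667 / (1 − (1+0.0021667)^−180) = $719.54.
Monthly savings = $938.33 − $719.54 = $218.79.
Break-even = $2,800.00 / $218.79 = 12.80 → 13 months.

13 months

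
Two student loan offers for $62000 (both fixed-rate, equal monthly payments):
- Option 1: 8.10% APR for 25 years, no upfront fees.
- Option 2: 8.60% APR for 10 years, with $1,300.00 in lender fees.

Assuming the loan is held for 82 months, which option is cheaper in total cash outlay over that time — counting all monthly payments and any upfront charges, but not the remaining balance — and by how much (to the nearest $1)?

Option 1 by $25,030

Option 1: at 8.10% the monthly rate is 0.0067500, so the payment is 62,000 × 0.0067500 / (1 − 1.0067500^−300) = $482.64.
Option 2: at 8.60% the monthly rate is 0.0071667, so the payment is 62,000 × 0.0071667 / (1 − 1.0071667^−120) = $772.03.
Over 82 months: Option 1 costs 82 × $482.64 = $39,576.48; Option 2 costs 82 × $772.03 + $1,300.00 = $64,606.46.
Option 1 is cheaper by $64,606.46 − $39,576.48 = $25,029.98.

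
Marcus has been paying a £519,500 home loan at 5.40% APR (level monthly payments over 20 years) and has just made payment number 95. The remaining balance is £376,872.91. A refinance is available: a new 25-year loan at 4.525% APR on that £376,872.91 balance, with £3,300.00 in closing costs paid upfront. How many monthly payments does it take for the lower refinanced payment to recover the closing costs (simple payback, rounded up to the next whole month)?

Current payment = 519,500 × 5.4%/12 / (1 − (1+0.0045000)^−240) = £3,544.30.
Refinanced payment = 376,872.91 × 0.0037708 / (1 − (1+0.0037708)^−300) = £2,100.13.
Monthly savings = £3,544.30 − £2,100.13 = £1,444.17.
Break-even = £3,300.00 / £1,444.17 = 2.29 → 3 months.

3 months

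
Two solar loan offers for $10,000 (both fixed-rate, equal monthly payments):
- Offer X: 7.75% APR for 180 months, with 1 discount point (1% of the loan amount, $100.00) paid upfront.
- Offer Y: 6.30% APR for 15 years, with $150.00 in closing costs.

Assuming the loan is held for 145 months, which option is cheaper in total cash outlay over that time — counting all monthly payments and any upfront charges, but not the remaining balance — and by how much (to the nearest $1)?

Offer X: at 7.75% the monthly rate is 0.0064583, so the payment is 10,000 × 0.0064583 / (1 − 1.0064583^−180) = $94.13.
Offer Y: at 6.30% the monthly rate is 0.0052500, so the payment is 10,000 × 0.0052500 / (1 − 1.0052500^−180) = $86.02.
Over 145 months: Offer X costs 145 × $94.13 + $100.00 = $13,748.85; Offer Y costs 145 × $86.02 + $150.00 = $12,622.90.
Offer Y is cheaper by $13,748.85 − $12,622.90 = $1,125.95.

Offer Y by $1,126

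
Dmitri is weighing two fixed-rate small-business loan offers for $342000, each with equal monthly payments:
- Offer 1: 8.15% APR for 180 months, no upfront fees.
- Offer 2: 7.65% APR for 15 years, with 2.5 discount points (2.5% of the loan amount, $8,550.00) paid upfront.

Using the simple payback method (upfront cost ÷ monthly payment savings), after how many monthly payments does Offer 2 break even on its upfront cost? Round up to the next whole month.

Offer 1: monthly rate = 8.15%/12 = 0.0067917; payment = 342,000 × 0.0067917 / (1 − (1+0.0067917)^−180) = $3,298.01.
Offer 2: monthly rate = 7.65%/12 = 0.0063750; payment = 342,000 × 0.0063750 / (1 − (1+0.0063750)^−180) = $3,199.60.
Monthly savings = $3,298.01 − $3,199.60 = $98.41.
Break-even = $8,550.00 / $98.41 = 86.88 → 87 months.

87 months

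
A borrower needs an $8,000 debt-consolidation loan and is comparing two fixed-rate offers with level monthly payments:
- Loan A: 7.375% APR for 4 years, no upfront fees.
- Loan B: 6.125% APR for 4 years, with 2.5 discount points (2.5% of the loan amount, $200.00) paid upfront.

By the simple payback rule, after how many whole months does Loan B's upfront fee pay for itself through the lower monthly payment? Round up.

Loan A: monthly rate = 7.375%/12 = 0.0061458; payment = 8,000 × 0.0061458 / (1 − (1+0.0061458)^−48) = $192.96.
Loan B: at 6.125% the monthly rate is 0.0051042, so the payment is 8,000 × 0.0051042 / (1 − 1.0051042^−48) = $188.34.
Monthly savings = $192.96 − $188.34 = $4.62.
Break-even = $200.00 / $4.62 = 43.29 → 44 months.

44 months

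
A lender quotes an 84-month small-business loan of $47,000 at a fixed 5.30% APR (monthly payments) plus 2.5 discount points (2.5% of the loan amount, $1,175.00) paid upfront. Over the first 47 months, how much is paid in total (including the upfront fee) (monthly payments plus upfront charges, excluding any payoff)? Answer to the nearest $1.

Monthly rate = 5.3%/12 = 0.0044167; payment = 47,000 × 0.0044167 / (1 − (1+0.0044167)^−84) = $670.94.
Total outlay = 47 × $670.94 + $1,175.00 = $32,709.18.

$32,709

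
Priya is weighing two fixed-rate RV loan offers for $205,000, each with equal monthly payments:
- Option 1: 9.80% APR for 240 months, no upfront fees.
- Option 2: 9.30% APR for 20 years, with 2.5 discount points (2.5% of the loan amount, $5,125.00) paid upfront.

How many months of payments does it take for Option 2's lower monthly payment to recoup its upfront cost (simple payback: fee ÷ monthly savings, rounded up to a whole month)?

Option 1: at 9.80% the monthly rate is 0.0081667, so the payment is 205,000 × 0.0081667 / (1 − 1.0081667^−240) = $1,951.21.
Option 2: monthly rate = 9.3%/12 = 0.0077500; payment = 205,000 × 0.0077500 / (1 − (1+0.0077500)^−240) = $1,884.18.
Monthly savings = $1,951.21 − $1,884.18 = $67.03.
Break-even = $5,125.00 / $67.03 = 76.46 → 77 months.

77 months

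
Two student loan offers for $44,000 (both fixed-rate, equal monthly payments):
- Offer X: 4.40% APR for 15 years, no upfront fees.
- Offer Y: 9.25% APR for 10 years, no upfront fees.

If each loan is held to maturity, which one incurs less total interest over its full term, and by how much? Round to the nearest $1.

Offer X by $7,418

Offer X: monthly rate = 4.4%/12 = 0.0036667; payment = 44,000 × 0.0036667 / (1 − (1+0.0036667)^−180) = $334.35.
Total interest on Offer X = 180 × $334.35 − $44,000 = $16,183.00.
Offer Y: at 9.25% the monthly rate is 0.0077083, so the payment is 44,000 × 0.0077083 / (1 − 1.0077083^−120) = $563.34.
Total interest on Offer Y = 120 × $563.34 − $44,000 = $23,600.80.
Offer X is lower by $7,417.80.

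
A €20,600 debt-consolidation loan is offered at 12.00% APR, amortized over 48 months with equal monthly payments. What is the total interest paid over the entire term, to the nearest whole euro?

€5,439

At 12.00% the monthly rate is 0.0100000, so the payment is 20,600 × 0.0100000 / (1 − 1.0100000^−48) = €542.48.
Total paid = 48 × €542.48 = €26,039.04; interest = €26,039.04 − €20,600 = €5,439.04.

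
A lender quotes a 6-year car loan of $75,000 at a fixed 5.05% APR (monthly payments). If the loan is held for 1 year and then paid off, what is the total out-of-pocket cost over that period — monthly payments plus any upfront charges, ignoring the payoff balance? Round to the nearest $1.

Monthly rate = 5.05%/12 = 0.0042083; payment = 75,000 × 0.0042083 / (1 − (1+0.0042083)^−72) = $1,209.61.
Total outlay = 12 × $1,209.61 = $14,515.32.

$14,515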